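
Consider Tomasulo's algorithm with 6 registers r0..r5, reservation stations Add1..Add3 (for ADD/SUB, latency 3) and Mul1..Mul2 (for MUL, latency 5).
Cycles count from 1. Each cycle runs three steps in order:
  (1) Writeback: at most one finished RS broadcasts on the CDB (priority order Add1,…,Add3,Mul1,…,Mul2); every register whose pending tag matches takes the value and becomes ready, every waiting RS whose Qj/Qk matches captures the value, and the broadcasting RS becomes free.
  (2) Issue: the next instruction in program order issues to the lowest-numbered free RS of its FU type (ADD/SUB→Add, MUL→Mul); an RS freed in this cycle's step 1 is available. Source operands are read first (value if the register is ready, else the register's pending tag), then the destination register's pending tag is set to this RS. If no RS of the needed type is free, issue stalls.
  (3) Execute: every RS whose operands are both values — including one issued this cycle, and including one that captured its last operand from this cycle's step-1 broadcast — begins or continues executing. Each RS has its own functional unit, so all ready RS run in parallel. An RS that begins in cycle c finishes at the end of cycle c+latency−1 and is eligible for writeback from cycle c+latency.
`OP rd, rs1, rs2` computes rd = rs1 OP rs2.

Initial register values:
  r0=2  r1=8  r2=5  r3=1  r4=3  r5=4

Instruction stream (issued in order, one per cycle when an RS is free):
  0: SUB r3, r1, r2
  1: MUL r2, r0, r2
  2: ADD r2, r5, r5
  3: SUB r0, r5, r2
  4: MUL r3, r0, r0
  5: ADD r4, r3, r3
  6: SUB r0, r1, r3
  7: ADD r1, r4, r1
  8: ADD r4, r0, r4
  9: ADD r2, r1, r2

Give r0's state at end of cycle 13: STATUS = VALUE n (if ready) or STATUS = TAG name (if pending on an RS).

cycle 1: issue SUB r3<-Add1 // r0:2,r1:8,r2:5,r3:Add1,r4:3,r5:4
cycle 2: issue MUL r2<-Mul1 // r0:2,r1:8,r2:Mul1,r3:Add1,r4:3,r5:4
cycle 3: issue ADD r2<-Add2 // r0:2,r1:8,r2:Add2,r3:Add1,r4:3,r5:4
cycle 4: CDB Add1=3; issue SUB r0<-Add1 // r0:Add1,r1:8,r2:Add2,r3:3,r4:3,r5:4
cycle 5: issue MUL r3<-Mul2 // r0:Add1,r1:8,r2:Add2,r3:Mul2,r4:3,r5:4
cycle 6: CDB Add2=8; issue ADD r4<-Add2 // r0:Add1,r1:8,r2:8,r3:Mul2,r4:Add2,r5:4
cycle 7: CDB Mul1=10; issue SUB r0<-Add3 // r0:Add3,r1:8,r2:8,r3:Mul2,r4:Add2,r5:4
cycle 8: stall // r0:Add3,r1:8,r2:8,r3:Mul2,r4:Add2,r5:4
cycle 9: CDB Add1=-4; issue ADD r1<-Add1 // r0:Add3,r1:Add1,r2:8,r3:Mul2,r4:Add2,r5:4
cycle 10: stall // r0:Add3,r1:Add1,r2:8,r3:Mul2,r4:Add2,r5:4
cycle 11: stall // r0:Add3,r1:Add1,r2:8,r3:Mul2,r4:Add2,r5:4
cycle 12: stall // r0:Add3,r1:Add1,r2:8,r3:Mul2,r4:Add2,r5:4
cycle 13: stall // r0:Add3,r1:Add1,r2:8,r3:Mul2,r4:Add2,r5:4

STATUS = TAG Add3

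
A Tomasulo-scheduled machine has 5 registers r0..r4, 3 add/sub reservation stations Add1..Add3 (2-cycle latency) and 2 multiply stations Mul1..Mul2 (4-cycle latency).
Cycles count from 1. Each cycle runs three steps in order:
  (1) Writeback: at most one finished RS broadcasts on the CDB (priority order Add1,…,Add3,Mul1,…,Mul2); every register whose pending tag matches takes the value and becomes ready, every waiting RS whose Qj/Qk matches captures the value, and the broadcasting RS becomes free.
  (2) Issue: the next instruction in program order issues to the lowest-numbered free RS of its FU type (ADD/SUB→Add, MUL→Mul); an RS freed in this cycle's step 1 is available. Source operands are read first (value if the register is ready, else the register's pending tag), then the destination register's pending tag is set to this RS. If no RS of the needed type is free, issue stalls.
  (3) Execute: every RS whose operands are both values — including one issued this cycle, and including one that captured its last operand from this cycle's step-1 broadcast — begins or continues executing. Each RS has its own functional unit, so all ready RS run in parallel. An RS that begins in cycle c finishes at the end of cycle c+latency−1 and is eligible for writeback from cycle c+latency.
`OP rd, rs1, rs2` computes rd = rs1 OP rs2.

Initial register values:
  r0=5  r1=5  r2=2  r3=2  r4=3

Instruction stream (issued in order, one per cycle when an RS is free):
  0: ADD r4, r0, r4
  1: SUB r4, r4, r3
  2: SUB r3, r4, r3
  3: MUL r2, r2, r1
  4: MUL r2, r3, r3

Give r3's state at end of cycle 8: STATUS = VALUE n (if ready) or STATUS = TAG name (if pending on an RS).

c1: issue ADD r4<-Add1 | r0:5,r1:5,r2:2,r3:2,r4:Add1
c2: issue SUB r4<-Add2 | r0:5,r1:5,r2:2,r3:2,r4:Add2
c3: CDB Add1=8; issue SUB r3<-Add1 | r0:5,r1:5,r2:2,r3:Add1,r4:Add2
c4: issue MUL r2<-Mul1 | r0:5,r1:5,r2:Mul1,r3:Add1,r4:Add2
c5: CDB Add2=6; issue MUL r2<-Mul2 | r0:5,r1:5,r2:Mul2,r3:Add1,r4:6
c6: - | r0:5,r1:5,r2:Mul2,r3:Add1,r4:6
c7: CDB Add1=4 | r0:5,r1:5,r2:Mul2,r3:4,r4:6
c8: CDB Mul1=10 | r0:5,r1:5,r2:Mul2,r3:4,r4:6

STATUS = VALUE 4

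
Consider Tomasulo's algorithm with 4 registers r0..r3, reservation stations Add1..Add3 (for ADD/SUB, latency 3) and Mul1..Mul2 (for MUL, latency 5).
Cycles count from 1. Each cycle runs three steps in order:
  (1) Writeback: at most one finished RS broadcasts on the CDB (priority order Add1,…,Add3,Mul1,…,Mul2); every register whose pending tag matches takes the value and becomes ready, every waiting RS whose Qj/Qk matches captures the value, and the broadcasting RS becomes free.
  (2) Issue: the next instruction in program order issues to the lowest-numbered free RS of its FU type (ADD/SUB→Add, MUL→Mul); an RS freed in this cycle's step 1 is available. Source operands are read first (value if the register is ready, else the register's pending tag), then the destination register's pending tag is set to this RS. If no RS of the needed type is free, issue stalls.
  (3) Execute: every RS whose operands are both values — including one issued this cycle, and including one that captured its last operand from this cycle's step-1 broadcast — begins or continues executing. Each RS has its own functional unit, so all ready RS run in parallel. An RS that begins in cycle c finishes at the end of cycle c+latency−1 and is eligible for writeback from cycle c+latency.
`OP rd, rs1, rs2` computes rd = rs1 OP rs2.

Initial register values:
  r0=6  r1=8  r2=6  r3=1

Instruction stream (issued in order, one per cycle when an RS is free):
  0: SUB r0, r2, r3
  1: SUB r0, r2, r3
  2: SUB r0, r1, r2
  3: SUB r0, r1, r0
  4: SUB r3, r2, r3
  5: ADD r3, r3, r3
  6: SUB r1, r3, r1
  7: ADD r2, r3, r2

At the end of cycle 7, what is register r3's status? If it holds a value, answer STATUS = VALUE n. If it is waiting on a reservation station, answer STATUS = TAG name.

STATUS = TAG Add3

cycle 1: issue SUB r0<-Add1 // r0:Add1,r1:8,r2:6,r3:1
cycle 2: issue SUB r0<-Add2 // r0:Add2,r1:8,r2:6,r3:1
cycle 3: issue SUB r0<-Add3 // r0:Add3,r1:8,r2:6,r3:1
cycle 4: CDB Add1=5; issue SUB r0<-Add1 // r0:Add1,r1:8,r2:6,r3:1
cycle 5: CDB Add2=5; issue SUB r3<-Add2 // r0:Add1,r1:8,r2:6,r3:Add2
cycle 6: CDB Add3=2; issue ADD r3<-Add3 // r0:Add1,r1:8,r2:6,r3:Add3
cycle 7: stall // r0:Add1,r1:8,r2:6,r3:Add3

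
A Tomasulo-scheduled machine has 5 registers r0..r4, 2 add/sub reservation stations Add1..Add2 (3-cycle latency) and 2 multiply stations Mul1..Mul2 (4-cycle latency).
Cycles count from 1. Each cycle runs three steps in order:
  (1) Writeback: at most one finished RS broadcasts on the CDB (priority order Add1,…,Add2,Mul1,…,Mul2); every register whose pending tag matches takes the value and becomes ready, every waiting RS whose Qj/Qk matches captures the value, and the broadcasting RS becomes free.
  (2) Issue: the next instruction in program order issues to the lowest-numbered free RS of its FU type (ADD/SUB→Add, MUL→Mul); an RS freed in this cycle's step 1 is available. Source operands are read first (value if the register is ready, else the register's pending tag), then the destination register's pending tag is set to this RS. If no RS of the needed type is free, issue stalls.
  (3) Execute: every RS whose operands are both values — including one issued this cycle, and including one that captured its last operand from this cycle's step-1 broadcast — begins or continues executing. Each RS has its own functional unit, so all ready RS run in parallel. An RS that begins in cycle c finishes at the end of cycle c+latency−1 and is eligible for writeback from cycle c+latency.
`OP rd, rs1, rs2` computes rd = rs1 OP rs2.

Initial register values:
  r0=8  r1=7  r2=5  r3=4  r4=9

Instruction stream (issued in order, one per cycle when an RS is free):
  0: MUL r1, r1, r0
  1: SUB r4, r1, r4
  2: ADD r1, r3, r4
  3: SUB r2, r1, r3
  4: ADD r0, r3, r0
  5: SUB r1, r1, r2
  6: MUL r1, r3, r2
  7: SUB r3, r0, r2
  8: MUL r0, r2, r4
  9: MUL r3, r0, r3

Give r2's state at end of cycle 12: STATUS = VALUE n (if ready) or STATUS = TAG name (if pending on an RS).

STATUS = TAG Add1

  c1: issue MUL r1<-Mul1  regs: r0:8,r1:Mul1,r2:5,r3:4,r4:9
  c2: issue SUB r4<-Add1  regs: r0:8,r1:Mul1,r2:5,r3:4,r4:Add1
  c3: issue ADD r1<-Add2  regs: r0:8,r1:Add2,r2:5,r3:4,r4:Add1
  c4: stall  regs: r0:8,r1:Add2,r2:5,r3:4,r4:Add1
  c5: CDB Mul1=56; stall  regs: r0:8,r1:Add2,r2:5,r3:4,r4:Add1
  c6: stall  regs: r0:8,r1:Add2,r2:5,r3:4,r4:Add1
  c7: stall  regs: r0:8,r1:Add2,r2:5,r3:4,r4:Add1
  c8: CDB Add1=47; issue SUB r2<-Add1  regs: r0:8,r1:Add2,r2:Add1,r3:4,r4:47
  c9: stall  regs: r0:8,r1:Add2,r2:Add1,r3:4,r4:47
  c10: stall  regs: r0:8,r1:Add2,r2:Add1,r3:4,r4:47
  c11: CDB Add2=51; issue ADD r0<-Add2  regs: r0:Add2,r1:51,r2:Add1,r3:4,r4:47
  c12: stall  regs: r0:Add2,r1:51,r2:Add1,r3:4,r4:47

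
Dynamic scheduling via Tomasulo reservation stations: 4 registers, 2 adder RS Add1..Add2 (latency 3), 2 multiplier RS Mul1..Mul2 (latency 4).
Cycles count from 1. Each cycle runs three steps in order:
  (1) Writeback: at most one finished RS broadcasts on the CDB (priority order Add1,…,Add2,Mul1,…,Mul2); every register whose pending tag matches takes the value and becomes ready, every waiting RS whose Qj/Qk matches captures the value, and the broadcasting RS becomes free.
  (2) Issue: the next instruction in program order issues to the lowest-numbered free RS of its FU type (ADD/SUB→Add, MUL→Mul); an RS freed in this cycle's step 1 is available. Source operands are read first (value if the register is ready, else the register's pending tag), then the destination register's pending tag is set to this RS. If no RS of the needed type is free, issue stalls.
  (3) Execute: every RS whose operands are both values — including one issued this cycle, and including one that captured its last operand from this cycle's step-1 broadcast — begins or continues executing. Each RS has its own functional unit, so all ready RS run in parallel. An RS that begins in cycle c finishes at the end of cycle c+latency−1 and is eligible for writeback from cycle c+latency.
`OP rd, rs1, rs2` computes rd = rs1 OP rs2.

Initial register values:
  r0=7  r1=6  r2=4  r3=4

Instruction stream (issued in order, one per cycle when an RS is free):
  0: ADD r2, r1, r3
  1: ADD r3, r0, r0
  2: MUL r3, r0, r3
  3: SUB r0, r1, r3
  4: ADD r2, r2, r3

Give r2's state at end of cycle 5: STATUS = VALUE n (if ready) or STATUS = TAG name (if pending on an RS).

STATUS = TAG Add2

c1: issue ADD r2<-Add1 | r0:7,r1:6,r2:Add1,r3:4
c2: issue ADD r3<-Add2 | r0:7,r1:6,r2:Add1,r3:Add2
c3: issue MUL r3<-Mul1 | r0:7,r1:6,r2:Add1,r3:Mul1
c4: CDB Add1=10; issue SUB r0<-Add1 | r0:Add1,r1:6,r2:10,r3:Mul1
c5: CDB Add2=14; issue ADD r2<-Add2 | r0:Add1,r1:6,r2:Add2,r3:Mul1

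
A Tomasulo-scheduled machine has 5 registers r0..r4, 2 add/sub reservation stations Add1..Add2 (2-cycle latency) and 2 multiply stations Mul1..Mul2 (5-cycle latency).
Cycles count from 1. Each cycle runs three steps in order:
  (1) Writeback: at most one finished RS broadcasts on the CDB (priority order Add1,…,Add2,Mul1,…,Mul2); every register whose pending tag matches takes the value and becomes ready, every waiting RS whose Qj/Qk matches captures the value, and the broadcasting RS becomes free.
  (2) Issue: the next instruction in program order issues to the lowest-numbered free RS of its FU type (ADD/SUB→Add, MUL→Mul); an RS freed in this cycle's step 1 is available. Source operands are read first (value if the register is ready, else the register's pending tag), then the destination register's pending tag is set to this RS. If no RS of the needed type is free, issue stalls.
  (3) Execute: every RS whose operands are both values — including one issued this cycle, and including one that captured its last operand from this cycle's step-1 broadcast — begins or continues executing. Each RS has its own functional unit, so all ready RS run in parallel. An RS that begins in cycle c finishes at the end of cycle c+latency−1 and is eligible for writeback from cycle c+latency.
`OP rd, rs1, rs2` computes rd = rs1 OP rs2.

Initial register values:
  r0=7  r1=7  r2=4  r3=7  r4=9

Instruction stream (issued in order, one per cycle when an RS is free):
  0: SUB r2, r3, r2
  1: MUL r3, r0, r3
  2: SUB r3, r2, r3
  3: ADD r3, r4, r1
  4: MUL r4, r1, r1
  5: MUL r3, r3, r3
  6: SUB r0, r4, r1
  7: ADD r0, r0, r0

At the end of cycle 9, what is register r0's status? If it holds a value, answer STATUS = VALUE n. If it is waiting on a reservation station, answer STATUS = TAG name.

cycle 1: issue SUB r2<-Add1 // r0:7,r1:7,r2:Add1,r3:7,r4:9
cycle 2: issue MUL r3<-Mul1 // r0:7,r1:7,r2:Add1,r3:Mul1,r4:9
cycle 3: CDB Add1=3; issue SUB r3<-Add1 // r0:7,r1:7,r2:3,r3:Add1,r4:9
cycle 4: issue ADD r3<-Add2 // r0:7,r1:7,r2:3,r3:Add2,r4:9
cycle 5: issue MUL r4<-Mul2 // r0:7,r1:7,r2:3,r3:Add2,r4:Mul2
cycle 6: CDB Add2=16; stall // r0:7,r1:7,r2:3,r3:16,r4:Mul2
cycle 7: CDB Mul1=49; issue MUL r3<-Mul1 // r0:7,r1:7,r2:3,r3:Mul1,r4:Mul2
cycle 8: issue SUB r0<-Add2 // r0:Add2,r1:7,r2:3,r3:Mul1,r4:Mul2
cycle 9: CDB Add1=-46; issue ADD r0<-Add1 // r0:Add1,r1:7,r2:3,r3:Mul1,r4:Mul2

STATUS = TAG Add1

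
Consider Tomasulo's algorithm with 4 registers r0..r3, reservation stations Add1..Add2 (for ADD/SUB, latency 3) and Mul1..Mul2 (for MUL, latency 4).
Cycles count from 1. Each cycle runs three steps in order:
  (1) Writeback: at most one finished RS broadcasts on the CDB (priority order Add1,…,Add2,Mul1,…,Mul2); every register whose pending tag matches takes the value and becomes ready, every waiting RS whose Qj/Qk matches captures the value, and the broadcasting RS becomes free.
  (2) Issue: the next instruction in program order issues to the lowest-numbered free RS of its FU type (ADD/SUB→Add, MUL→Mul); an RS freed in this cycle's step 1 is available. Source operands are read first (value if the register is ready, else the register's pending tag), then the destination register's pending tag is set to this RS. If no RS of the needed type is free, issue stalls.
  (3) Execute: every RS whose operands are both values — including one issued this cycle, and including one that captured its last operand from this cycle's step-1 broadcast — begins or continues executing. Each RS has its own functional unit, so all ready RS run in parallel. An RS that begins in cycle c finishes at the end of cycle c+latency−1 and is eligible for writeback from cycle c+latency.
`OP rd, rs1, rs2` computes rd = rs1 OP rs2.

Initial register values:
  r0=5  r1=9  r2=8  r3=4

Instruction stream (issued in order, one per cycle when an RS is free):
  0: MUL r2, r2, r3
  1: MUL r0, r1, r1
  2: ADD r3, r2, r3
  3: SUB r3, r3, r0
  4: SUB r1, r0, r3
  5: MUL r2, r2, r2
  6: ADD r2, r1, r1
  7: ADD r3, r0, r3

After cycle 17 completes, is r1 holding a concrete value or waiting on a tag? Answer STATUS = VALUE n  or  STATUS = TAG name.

cycle 1: issue MUL r2<-Mul1 // r0:5,r1:9,r2:Mul1,r3:4
cycle 2: issue MUL r0<-Mul2 // r0:Mul2,r1:9,r2:Mul1,r3:4
cycle 3: issue ADD r3<-Add1 // r0:Mul2,r1:9,r2:Mul1,r3:Add1
cycle 4: issue SUB r3<-Add2 // r0:Mul2,r1:9,r2:Mul1,r3:Add2
cycle 5: CDB Mul1=32; stall // r0:Mul2,r1:9,r2:32,r3:Add2
cycle 6: CDB Mul2=81; stall // r0:81,r1:9,r2:32,r3:Add2
cycle 7: stall // r0:81,r1:9,r2:32,r3:Add2
cycle 8: CDB Add1=36; issue SUB r1<-Add1 // r0:81,r1:Add1,r2:32,r3:Add2
cycle 9: issue MUL r2<-Mul1 // r0:81,r1:Add1,r2:Mul1,r3:Add2
cycle 10: stall // r0:81,r1:Add1,r2:Mul1,r3:Add2
cycle 11: CDB Add2=-45; issue ADD r2<-Add2 // r0:81,r1:Add1,r2:Add2,r3:-45
cycle 12: stall // r0:81,r1:Add1,r2:Add2,r3:-45
cycle 13: CDB Mul1=1024; stall // r0:81,r1:Add1,r2:Add2,r3:-45
cycle 14: CDB Add1=126; issue ADD r3<-Add1 // r0:81,r1:126,r2:Add2,r3:Add1
cycle 15: - // r0:81,r1:126,r2:Add2,r3:Add1
cycle 16: - // r0:81,r1:126,r2:Add2,r3:Add1
cycle 17: CDB Add1=36 // r0:81,r1:126,r2:Add2,r3:36

STATUS = VALUE 126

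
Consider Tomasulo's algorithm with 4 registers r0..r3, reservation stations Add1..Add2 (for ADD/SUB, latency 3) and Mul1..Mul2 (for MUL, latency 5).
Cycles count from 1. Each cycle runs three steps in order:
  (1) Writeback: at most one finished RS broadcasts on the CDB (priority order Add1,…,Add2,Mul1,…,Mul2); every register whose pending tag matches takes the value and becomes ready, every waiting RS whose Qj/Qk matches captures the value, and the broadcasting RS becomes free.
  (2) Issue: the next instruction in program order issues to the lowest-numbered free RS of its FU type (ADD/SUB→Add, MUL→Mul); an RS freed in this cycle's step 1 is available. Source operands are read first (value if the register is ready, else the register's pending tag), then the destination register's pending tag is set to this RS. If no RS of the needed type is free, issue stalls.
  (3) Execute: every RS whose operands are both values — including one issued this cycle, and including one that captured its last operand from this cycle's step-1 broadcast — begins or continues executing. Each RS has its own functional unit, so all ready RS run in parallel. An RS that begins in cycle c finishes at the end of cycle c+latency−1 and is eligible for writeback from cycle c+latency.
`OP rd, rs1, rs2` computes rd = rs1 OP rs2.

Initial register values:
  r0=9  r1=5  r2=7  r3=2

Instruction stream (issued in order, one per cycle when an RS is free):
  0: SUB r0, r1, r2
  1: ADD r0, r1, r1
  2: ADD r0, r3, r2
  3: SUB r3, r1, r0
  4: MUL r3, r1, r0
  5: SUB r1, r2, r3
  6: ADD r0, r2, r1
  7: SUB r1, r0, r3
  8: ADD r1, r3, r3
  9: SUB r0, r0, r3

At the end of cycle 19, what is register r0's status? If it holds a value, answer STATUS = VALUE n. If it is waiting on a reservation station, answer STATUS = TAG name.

  c1: issue SUB r0<-Add1  regs: r0:Add1,r1:5,r2:7,r3:2
  c2: issue ADD r0<-Add2  regs: r0:Add2,r1:5,r2:7,r3:2
  c3: stall  regs: r0:Add2,r1:5,r2:7,r3:2
  c4: CDB Add1=-2; issue ADD r0<-Add1  regs: r0:Add1,r1:5,r2:7,r3:2
  c5: CDB Add2=10; issue SUB r3<-Add2  regs: r0:Add1,r1:5,r2:7,r3:Add2
  c6: issue MUL r3<-Mul1  regs: r0:Add1,r1:5,r2:7,r3:Mul1
  c7: CDB Add1=9; issue SUB r1<-Add1  regs: r0:9,r1:Add1,r2:7,r3:Mul1
  c8: stall  regs: r0:9,r1:Add1,r2:7,r3:Mul1
  c9: stall  regs: r0:9,r1:Add1,r2:7,r3:Mul1
  c10: CDB Add2=-4; issue ADD r0<-Add2  regs: r0:Add2,r1:Add1,r2:7,r3:Mul1
  c11: stall  regs: r0:Add2,r1:Add1,r2:7,r3:Mul1
  c12: CDB Mul1=45; stall  regs: r0:Add2,r1:Add1,r2:7,r3:45
  c13: stall  regs: r0:Add2,r1:Add1,r2:7,r3:45
  c14: stall  regs: r0:Add2,r1:Add1,r2:7,r3:45
  c15: CDB Add1=-38; issue SUB r1<-Add1  regs: r0:Add2,r1:Add1,r2:7,r3:45
  c16: stall  regs: r0:Add2,r1:Add1,r2:7,r3:45
  c17: stall  regs: r0:Add2,r1:Add1,r2:7,r3:45
  c18: CDB Add2=-31; issue ADD r1<-Add2  regs: r0:-31,r1:Add2,r2:7,r3:45
  c19: stall  regs: r0:-31,r1:Add2,r2:7,r3:45

STATUS = VALUE -31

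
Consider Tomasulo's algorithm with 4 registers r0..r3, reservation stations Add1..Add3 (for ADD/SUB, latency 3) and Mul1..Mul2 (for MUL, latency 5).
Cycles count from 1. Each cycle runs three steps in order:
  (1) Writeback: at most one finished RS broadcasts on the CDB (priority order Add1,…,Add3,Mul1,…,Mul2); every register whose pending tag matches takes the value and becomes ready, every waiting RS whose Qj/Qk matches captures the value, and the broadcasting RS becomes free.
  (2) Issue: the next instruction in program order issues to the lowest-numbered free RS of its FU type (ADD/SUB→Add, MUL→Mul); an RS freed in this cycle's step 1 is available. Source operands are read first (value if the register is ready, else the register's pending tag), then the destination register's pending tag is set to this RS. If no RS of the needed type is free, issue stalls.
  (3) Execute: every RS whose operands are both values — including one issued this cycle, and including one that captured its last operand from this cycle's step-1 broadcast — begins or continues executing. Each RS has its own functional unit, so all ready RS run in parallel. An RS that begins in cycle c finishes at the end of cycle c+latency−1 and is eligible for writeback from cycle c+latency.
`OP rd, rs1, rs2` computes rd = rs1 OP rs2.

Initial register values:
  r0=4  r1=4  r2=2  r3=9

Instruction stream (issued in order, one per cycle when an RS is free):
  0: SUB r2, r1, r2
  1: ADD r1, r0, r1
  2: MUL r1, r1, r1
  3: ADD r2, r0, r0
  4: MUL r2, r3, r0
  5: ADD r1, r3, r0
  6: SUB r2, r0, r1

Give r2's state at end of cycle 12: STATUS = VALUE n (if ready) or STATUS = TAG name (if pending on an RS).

c1: issue SUB r2<-Add1 | r0:4,r1:4,r2:Add1,r3:9
c2: issue ADD r1<-Add2 | r0:4,r1:Add2,r2:Add1,r3:9
c3: issue MUL r1<-Mul1 | r0:4,r1:Mul1,r2:Add1,r3:9
c4: CDB Add1=2; issue ADD r2<-Add1 | r0:4,r1:Mul1,r2:Add1,r3:9
c5: CDB Add2=8; issue MUL r2<-Mul2 | r0:4,r1:Mul1,r2:Mul2,r3:9
c6: issue ADD r1<-Add2 | r0:4,r1:Add2,r2:Mul2,r3:9
c7: CDB Add1=8; issue SUB r2<-Add1 | r0:4,r1:Add2,r2:Add1,r3:9
c8: - | r0:4,r1:Add2,r2:Add1,r3:9
c9: CDB Add2=13 | r0:4,r1:13,r2:Add1,r3:9
c10: CDB Mul1=64 | r0:4,r1:13,r2:Add1,r3:9
c11: CDB Mul2=36 | r0:4,r1:13,r2:Add1,r3:9
c12: CDB Add1=-9 | r0:4,r1:13,r2:-9,r3:9

STATUS = VALUE -9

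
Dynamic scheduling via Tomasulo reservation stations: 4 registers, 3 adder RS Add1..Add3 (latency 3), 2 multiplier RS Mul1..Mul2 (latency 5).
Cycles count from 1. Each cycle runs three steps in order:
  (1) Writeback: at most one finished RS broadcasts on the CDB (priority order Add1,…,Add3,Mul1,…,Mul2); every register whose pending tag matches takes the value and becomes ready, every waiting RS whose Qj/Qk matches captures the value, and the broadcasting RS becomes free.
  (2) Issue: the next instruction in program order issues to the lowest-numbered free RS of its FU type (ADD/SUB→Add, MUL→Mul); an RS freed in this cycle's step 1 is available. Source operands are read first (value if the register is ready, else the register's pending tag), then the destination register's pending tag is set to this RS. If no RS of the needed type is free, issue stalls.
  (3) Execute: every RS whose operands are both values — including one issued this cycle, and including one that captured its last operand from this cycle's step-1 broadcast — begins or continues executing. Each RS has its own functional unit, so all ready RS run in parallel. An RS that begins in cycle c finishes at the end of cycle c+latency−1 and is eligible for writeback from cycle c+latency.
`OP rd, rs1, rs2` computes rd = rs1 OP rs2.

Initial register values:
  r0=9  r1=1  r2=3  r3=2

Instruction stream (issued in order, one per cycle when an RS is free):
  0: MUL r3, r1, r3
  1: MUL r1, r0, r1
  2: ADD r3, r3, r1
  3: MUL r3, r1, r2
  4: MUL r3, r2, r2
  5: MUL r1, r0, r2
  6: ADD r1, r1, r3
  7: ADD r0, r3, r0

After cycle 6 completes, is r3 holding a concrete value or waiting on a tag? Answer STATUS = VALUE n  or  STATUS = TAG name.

cycle 1: issue MUL r3<-Mul1 // r0:9,r1:1,r2:3,r3:Mul1
cycle 2: issue MUL r1<-Mul2 // r0:9,r1:Mul2,r2:3,r3:Mul1
cycle 3: issue ADD r3<-Add1 // r0:9,r1:Mul2,r2:3,r3:Add1
cycle 4: stall // r0:9,r1:Mul2,r2:3,r3:Add1
cycle 5: stall // r0:9,r1:Mul2,r2:3,r3:Add1
cycle 6: CDB Mul1=2; issue MUL r3<-Mul1 // r0:9,r1:Mul2,r2:3,r3:Mul1

STATUS = TAG Mul1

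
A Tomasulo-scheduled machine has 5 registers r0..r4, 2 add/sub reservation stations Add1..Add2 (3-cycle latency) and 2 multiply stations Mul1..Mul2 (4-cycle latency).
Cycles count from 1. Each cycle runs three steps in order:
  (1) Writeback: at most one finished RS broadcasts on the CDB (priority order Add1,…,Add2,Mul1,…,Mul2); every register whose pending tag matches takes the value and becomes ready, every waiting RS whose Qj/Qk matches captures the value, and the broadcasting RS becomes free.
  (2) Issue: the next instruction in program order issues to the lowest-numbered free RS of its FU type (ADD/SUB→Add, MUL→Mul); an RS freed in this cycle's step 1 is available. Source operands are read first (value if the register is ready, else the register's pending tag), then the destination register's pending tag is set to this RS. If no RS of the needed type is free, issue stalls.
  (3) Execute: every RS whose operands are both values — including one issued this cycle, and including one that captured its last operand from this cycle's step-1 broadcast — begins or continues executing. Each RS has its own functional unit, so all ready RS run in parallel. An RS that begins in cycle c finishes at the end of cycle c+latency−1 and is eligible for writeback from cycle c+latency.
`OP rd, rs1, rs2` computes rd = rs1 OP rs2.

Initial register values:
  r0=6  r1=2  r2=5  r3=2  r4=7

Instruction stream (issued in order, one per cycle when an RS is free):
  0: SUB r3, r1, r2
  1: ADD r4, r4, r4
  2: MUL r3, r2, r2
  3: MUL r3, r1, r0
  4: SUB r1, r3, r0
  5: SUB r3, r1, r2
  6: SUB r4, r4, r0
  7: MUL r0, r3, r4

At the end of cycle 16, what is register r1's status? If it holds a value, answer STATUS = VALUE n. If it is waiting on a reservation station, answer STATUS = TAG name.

c1: issue SUB r3<-Add1 | r0:6,r1:2,r2:5,r3:Add1,r4:7
c2: issue ADD r4<-Add2 | r0:6,r1:2,r2:5,r3:Add1,r4:Add2
c3: issue MUL r3<-Mul1 | r0:6,r1:2,r2:5,r3:Mul1,r4:Add2
c4: CDB Add1=-3; issue MUL r3<-Mul2 | r0:6,r1:2,r2:5,r3:Mul2,r4:Add2
c5: CDB Add2=14; issue SUB r1<-Add1 | r0:6,r1:Add1,r2:5,r3:Mul2,r4:14
c6: issue SUB r3<-Add2 | r0:6,r1:Add1,r2:5,r3:Add2,r4:14
c7: CDB Mul1=25; stall | r0:6,r1:Add1,r2:5,r3:Add2,r4:14
c8: CDB Mul2=12; stall | r0:6,r1:Add1,r2:5,r3:Add2,r4:14
c9: stall | r0:6,r1:Add1,r2:5,r3:Add2,r4:14
c10: stall | r0:6,r1:Add1,r2:5,r3:Add2,r4:14
c11: CDB Add1=6; issue SUB r4<-Add1 | r0:6,r1:6,r2:5,r3:Add2,r4:Add1
c12: issue MUL r0<-Mul1 | r0:Mul1,r1:6,r2:5,r3:Add2,r4:Add1
c13: - | r0:Mul1,r1:6,r2:5,r3:Add2,r4:Add1
c14: CDB Add1=8 | r0:Mul1,r1:6,r2:5,r3:Add2,r4:8
c15: CDB Add2=1 | r0:Mul1,r1:6,r2:5,r3:1,r4:8
c16: - | r0:Mul1,r1:6,r2:5,r3:1,r4:8

STATUS = VALUE 6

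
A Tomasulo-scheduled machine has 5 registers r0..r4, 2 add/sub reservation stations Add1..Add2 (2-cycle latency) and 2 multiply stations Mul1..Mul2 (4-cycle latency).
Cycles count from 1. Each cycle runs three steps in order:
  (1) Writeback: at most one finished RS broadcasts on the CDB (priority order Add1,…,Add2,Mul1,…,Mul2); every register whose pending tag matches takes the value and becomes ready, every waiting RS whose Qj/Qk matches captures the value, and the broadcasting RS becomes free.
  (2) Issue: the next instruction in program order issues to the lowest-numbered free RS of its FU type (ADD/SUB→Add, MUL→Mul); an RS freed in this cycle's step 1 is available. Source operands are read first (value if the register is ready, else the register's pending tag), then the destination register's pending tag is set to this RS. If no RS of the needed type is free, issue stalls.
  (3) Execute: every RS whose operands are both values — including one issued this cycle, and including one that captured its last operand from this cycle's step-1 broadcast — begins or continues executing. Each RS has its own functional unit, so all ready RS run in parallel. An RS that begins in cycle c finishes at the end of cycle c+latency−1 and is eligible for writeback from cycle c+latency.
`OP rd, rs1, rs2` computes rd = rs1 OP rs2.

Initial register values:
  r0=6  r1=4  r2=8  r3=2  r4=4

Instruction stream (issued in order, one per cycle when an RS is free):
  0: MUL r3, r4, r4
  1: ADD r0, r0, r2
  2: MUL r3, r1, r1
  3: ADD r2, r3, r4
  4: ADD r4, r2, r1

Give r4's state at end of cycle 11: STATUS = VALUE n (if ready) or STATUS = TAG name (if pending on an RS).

cycle 1: issue MUL r3<-Mul1 // r0:6,r1:4,r2:8,r3:Mul1,r4:4
cycle 2: issue ADD r0<-Add1 // r0:Add1,r1:4,r2:8,r3:Mul1,r4:4
cycle 3: issue MUL r3<-Mul2 // r0:Add1,r1:4,r2:8,r3:Mul2,r4:4
cycle 4: CDB Add1=14; issue ADD r2<-Add1 // r0:14,r1:4,r2:Add1,r3:Mul2,r4:4
cycle 5: CDB Mul1=16; issue ADD r4<-Add2 // r0:14,r1:4,r2:Add1,r3:Mul2,r4:Add2
cycle 6: - // r0:14,r1:4,r2:Add1,r3:Mul2,r4:Add2
cycle 7: CDB Mul2=16 // r0:14,r1:4,r2:Add1,r3:16,r4:Add2
cycle 8: - // r0:14,r1:4,r2:Add1,r3:16,r4:Add2
cycle 9: CDB Add1=20 // r0:14,r1:4,r2:20,r3:16,r4:Add2
cycle 10: - // r0:14,r1:4,r2:20,r3:16,r4:Add2
cycle 11: CDB Add2=24 // r0:14,r1:4,r2:20,r3:16,r4:24

STATUS = VALUE 24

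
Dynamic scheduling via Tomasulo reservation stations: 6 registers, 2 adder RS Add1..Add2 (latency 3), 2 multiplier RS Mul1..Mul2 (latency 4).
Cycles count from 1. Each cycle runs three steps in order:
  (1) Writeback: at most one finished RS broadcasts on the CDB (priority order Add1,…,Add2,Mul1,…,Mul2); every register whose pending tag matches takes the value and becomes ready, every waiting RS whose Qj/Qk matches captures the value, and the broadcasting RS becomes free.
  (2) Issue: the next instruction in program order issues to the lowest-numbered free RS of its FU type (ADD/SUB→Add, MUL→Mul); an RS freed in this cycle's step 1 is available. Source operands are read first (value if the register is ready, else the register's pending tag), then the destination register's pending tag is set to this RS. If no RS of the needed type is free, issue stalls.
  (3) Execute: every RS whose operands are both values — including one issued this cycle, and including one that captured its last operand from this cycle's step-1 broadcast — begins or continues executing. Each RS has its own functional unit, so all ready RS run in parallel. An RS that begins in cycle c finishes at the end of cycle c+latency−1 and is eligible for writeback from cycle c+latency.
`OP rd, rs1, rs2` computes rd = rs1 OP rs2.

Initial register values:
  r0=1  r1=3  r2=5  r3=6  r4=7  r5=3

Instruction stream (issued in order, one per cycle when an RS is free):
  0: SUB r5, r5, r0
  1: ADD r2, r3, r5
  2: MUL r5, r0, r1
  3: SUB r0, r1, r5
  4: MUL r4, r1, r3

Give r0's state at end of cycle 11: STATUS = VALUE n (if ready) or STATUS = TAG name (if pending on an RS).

STATUS = VALUE 0

cycle 1: issue SUB r5<-Add1 // r0:1,r1:3,r2:5,r3:6,r4:7,r5:Add1
cycle 2: issue ADD r2<-Add2 // r0:1,r1:3,r2:Add2,r3:6,r4:7,r5:Add1
cycle 3: issue MUL r5<-Mul1 // r0:1,r1:3,r2:Add2,r3:6,r4:7,r5:Mul1
cycle 4: CDB Add1=2; issue SUB r0<-Add1 // r0:Add1,r1:3,r2:Add2,r3:6,r4:7,r5:Mul1
cycle 5: issue MUL r4<-Mul2 // r0:Add1,r1:3,r2:Add2,r3:6,r4:Mul2,r5:Mul1
cycle 6: - // r0:Add1,r1:3,r2:Add2,r3:6,r4:Mul2,r5:Mul1
cycle 7: CDB Add2=8 // r0:Add1,r1:3,r2:8,r3:6,r4:Mul2,r5:Mul1
cycle 8: CDB Mul1=3 // r0:Add1,r1:3,r2:8,r3:6,r4:Mul2,r5:3
cycle 9: CDB Mul2=18 // r0:Add1,r1:3,r2:8,r3:6,r4:18,r5:3
cycle 10: - // r0:Add1,r1:3,r2:8,r3:6,r4:18,r5:3
cycle 11: CDB Add1=0 // r0:0,r1:3,r2:8,r3:6,r4:18,r5:3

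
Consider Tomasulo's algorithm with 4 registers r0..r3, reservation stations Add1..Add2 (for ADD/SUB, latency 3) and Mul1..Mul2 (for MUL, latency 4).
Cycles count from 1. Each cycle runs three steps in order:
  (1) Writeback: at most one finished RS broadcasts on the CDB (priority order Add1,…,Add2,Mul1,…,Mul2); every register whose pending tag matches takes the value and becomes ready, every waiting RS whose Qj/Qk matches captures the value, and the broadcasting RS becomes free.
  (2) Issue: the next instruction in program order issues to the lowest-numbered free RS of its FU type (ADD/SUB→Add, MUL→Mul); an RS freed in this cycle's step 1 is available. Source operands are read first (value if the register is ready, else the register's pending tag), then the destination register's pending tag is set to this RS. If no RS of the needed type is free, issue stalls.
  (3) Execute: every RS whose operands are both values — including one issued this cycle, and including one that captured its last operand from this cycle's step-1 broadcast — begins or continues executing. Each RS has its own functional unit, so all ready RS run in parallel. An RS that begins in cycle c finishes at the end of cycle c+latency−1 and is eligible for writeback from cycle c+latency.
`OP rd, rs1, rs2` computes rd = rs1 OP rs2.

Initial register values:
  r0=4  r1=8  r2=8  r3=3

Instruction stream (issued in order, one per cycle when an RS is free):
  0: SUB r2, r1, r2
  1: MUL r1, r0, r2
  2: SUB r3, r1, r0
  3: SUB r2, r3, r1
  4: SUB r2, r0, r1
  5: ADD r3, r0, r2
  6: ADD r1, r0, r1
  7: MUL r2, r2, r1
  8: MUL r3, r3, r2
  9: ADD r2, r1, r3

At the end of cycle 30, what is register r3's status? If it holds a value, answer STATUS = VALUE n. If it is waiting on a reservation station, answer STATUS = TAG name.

STATUS = VALUE 128

c1: issue SUB r2<-Add1 | r0:4,r1:8,r2:Add1,r3:3
c2: issue MUL r1<-Mul1 | r0:4,r1:Mul1,r2:Add1,r3:3
c3: issue SUB r3<-Add2 | r0:4,r1:Mul1,r2:Add1,r3:Add2
c4: CDB Add1=0; issue SUB r2<-Add1 | r0:4,r1:Mul1,r2:Add1,r3:Add2
c5: stall | r0:4,r1:Mul1,r2:Add1,r3:Add2
c6: stall | r0:4,r1:Mul1,r2:Add1,r3:Add2
c7: stall | r0:4,r1:Mul1,r2:Add1,r3:Add2
c8: CDB Mul1=0; stall | r0:4,r1:0,r2:Add1,r3:Add2
c9: stall | r0:4,r1:0,r2:Add1,r3:Add2
c10: stall | r0:4,r1:0,r2:Add1,r3:Add2
c11: CDB Add2=-4; issue SUB r2<-Add2 | r0:4,r1:0,r2:Add2,r3:-4
c12: stall | r0:4,r1:0,r2:Add2,r3:-4
c13: stall | r0:4,r1:0,r2:Add2,r3:-4
c14: CDB Add1=-4; issue ADD r3<-Add1 | r0:4,r1:0,r2:Add2,r3:Add1
c15: CDB Add2=4; issue ADD r1<-Add2 | r0:4,r1:Add2,r2:4,r3:Add1
c16: issue MUL r2<-Mul1 | r0:4,r1:Add2,r2:Mul1,r3:Add1
c17: issue MUL r3<-Mul2 | r0:4,r1:Add2,r2:Mul1,r3:Mul2
c18: CDB Add1=8; issue ADD r2<-Add1 | r0:4,r1:Add2,r2:Add1,r3:Mul2
c19: CDB Add2=4 | r0:4,r1:4,r2:Add1,r3:Mul2
c20: - | r0:4,r1:4,r2:Add1,r3:Mul2
c21: - | r0:4,r1:4,r2:Add1,r3:Mul2
c22: - | r0:4,r1:4,r2:Add1,r3:Mul2
c23: CDB Mul1=16 | r0:4,r1:4,r2:Add1,r3:Mul2
c24: - | r0:4,r1:4,r2:Add1,r3:Mul2
c25: - | r0:4,r1:4,r2:Add1,r3:Mul2
c26: - | r0:4,r1:4,r2:Add1,r3:Mul2
c27: CDB Mul2=128 | r0:4,r1:4,r2:Add1,r3:128
c28: - | r0:4,r1:4,r2:Add1,r3:128
c29: - | r0:4,r1:4,r2:Add1,r3:128
c30: CDB Add1=132 | r0:4,r1:4,r2:132,r3:128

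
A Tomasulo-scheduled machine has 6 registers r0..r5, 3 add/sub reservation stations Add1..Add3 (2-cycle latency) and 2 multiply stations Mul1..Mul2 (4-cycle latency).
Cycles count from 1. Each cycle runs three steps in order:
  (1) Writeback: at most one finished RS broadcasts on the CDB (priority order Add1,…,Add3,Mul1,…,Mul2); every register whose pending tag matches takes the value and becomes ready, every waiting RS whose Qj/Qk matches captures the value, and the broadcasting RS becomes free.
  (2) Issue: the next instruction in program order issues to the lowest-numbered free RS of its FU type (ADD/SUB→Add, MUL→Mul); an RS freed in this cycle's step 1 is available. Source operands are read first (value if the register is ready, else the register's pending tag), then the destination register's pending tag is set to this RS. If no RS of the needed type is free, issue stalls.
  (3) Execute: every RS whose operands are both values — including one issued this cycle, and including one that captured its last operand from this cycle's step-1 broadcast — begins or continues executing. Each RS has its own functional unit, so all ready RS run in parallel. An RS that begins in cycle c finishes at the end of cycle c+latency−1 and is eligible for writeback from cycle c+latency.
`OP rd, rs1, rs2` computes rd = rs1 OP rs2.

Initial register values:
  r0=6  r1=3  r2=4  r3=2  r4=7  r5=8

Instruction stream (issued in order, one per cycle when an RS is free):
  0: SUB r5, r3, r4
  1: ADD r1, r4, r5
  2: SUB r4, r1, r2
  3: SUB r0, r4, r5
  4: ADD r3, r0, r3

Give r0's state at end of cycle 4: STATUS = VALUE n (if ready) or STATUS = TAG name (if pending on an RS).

STATUS = TAG Add3

cycle 1: issue SUB r5<-Add1 // r0:6,r1:3,r2:4,r3:2,r4:7,r5:Add1
cycle 2: issue ADD r1<-Add2 // r0:6,r1:Add2,r2:4,r3:2,r4:7,r5:Add1
cycle 3: CDB Add1=-5; issue SUB r4<-Add1 // r0:6,r1:Add2,r2:4,r3:2,r4:Add1,r5:-5
cycle 4: issue SUB r0<-Add3 // r0:Add3,r1:Add2,r2:4,r3:2,r4:Add1,r5:-5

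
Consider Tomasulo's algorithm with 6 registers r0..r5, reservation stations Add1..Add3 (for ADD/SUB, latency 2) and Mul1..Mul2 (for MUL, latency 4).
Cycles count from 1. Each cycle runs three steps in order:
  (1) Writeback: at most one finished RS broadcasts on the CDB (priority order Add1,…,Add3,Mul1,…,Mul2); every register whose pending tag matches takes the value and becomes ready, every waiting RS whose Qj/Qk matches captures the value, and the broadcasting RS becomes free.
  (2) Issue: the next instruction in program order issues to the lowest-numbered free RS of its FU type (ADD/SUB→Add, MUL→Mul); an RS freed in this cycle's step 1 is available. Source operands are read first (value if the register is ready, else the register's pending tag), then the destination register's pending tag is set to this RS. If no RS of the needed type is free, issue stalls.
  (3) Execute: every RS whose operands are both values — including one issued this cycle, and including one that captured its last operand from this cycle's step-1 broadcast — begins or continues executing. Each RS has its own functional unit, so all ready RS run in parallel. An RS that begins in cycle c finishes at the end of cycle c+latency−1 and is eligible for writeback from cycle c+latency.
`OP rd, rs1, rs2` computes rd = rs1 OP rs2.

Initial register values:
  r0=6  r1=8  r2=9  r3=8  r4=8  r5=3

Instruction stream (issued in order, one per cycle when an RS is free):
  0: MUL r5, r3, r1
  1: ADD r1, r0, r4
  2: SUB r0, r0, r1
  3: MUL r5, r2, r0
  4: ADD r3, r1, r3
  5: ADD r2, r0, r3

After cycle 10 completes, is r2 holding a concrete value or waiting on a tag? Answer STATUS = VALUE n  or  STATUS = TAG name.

c1: issue MUL r5<-Mul1 | r0:6,r1:8,r2:9,r3:8,r4:8,r5:Mul1
c2: issue ADD r1<-Add1 | r0:6,r1:Add1,r2:9,r3:8,r4:8,r5:Mul1
c3: issue SUB r0<-Add2 | r0:Add2,r1:Add1,r2:9,r3:8,r4:8,r5:Mul1
c4: CDB Add1=14; issue MUL r5<-Mul2 | r0:Add2,r1:14,r2:9,r3:8,r4:8,r5:Mul2
c5: CDB Mul1=64; issue ADD r3<-Add1 | r0:Add2,r1:14,r2:9,r3:Add1,r4:8,r5:Mul2
c6: CDB Add2=-8; issue ADD r2<-Add2 | r0:-8,r1:14,r2:Add2,r3:Add1,r4:8,r5:Mul2
c7: CDB Add1=22 | r0:-8,r1:14,r2:Add2,r3:22,r4:8,r5:Mul2
c8: - | r0:-8,r1:14,r2:Add2,r3:22,r4:8,r5:Mul2
c9: CDB Add2=14 | r0:-8,r1:14,r2:14,r3:22,r4:8,r5:Mul2
c10: CDB Mul2=-72 | r0:-8,r1:14,r2:14,r3:22,r4:8,r5:-72

STATUS = VALUE 14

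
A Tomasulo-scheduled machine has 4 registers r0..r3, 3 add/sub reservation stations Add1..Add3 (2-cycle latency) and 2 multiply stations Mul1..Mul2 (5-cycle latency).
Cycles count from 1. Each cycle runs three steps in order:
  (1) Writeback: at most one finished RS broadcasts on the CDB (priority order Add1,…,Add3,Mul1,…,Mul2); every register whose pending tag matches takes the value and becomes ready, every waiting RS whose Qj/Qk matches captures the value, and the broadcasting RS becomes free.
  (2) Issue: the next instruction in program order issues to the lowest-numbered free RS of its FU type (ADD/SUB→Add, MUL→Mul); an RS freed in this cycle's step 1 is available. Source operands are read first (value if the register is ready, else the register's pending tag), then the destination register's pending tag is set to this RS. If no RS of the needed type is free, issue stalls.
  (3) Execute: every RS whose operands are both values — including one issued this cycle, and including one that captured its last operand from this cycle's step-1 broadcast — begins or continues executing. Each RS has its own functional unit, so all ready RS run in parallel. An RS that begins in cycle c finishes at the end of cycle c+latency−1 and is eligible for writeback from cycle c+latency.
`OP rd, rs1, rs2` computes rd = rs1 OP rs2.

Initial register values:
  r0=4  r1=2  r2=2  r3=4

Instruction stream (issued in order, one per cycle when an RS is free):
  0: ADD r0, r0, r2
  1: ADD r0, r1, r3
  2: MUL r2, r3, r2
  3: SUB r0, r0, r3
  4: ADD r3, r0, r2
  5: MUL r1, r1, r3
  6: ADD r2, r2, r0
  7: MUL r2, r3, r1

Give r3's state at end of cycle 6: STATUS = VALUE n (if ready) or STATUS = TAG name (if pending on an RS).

c1: issue ADD r0<-Add1 | r0:Add1,r1:2,r2:2,r3:4
c2: issue ADD r0<-Add2 | r0:Add2,r1:2,r2:2,r3:4
c3: CDB Add1=6; issue MUL r2<-Mul1 | r0:Add2,r1:2,r2:Mul1,r3:4
c4: CDB Add2=6; issue SUB r0<-Add1 | r0:Add1,r1:2,r2:Mul1,r3:4
c5: issue ADD r3<-Add2 | r0:Add1,r1:2,r2:Mul1,r3:Add2
c6: CDB Add1=2; issue MUL r1<-Mul2 | r0:2,r1:Mul2,r2:Mul1,r3:Add2

STATUS = TAG Add2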